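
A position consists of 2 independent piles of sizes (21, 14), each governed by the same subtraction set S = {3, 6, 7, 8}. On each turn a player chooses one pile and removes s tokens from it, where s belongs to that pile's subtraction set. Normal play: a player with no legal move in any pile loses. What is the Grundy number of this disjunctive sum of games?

2

All piles use S = {3, 6, 7, 8}:
G(0) = 0
G(1) = mex{} = 0
G(2) = mex{} = 0
G(3) = mex{0} = 1
G(4) = mex{0} = 1
G(5) = mex{0} = 1
G(6) = mex{1,0} = 2
G(7) = mex{1,0,0} = 2
G(8) = mex{1,0,0,0} = 2
G(9) = mex{2,1,0,0} = 3
G(10) = mex{2,1,1,0} = 3
G(11) = mex{2,1,1,1} = 0
G(12) = mex{3,2,1,1} = 0
G(13) = mex{3,2,2,1} = 0
G(14) = mex{0,2,2,2} = 1
G(15) = mex{0,3,2,2} = 1
G(16) = mex{0,3,3,2} = 1
G(17) = mex{1,0,3,3} = 2
G(18) = mex{1,0,0,3} = 2
G(19) = mex{1,0,0,0} = 2
G(20) = mex{2,1,0,0} = 3
G(21) = mex{2,1,1,0} = 3
Pile A: G(21) = 3.
Pile B: G(14) = 1.
Combined Grundy value = 3 ⊕ 1 = 2.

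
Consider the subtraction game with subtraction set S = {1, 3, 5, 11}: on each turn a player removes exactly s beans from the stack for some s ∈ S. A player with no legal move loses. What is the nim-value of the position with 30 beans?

0

G(0) = 0
G(1) = mex{0} = 1
G(2) = mex{1} = 0
G(3) = mex{0,0} = 1
G(4) = mex{1,1} = 0
G(5) = mex{0,0,0} = 1
G(6) = mex{1,1,1} = 0
G(7) = mex{0,0,0} = 1
G(8) = mex{1,1,1} = 0
G(9) = mex{0,0,0} = 1
G(10) = mex{1,1,1} = 0
G(11) = mex{0,0,0,0} = 1
G(12) = mex{1,1,1,1} = 0
G(13) = mex{0,0,0,0} = 1
G(14) = mex{1,1,1,1} = 0
G(15) = mex{0,0,0,0} = 1
G(16) = mex{1,1,1,1} = 0
G(17) = mex{0,0,0,0} = 1
G(18) = mex{1,1,1,1} = 0
G(19) = mex{0,0,0,0} = 1
G(20) = mex{1,1,1,1} = 0
G(21) = mex{0,0,0,0} = 1
G(22) = mex{1,1,1,1} = 0
G(23) = mex{0,0,0,0} = 1
G(24) = mex{1,1,1,1} = 0
G(25) = mex{0,0,0,0} = 1
G(26) = mex{1,1,1,1} = 0
G(27) = mex{0,0,0,0} = 1
G(28) = mex{1,1,1,1} = 0
G(29) = mex{0,0,0,0} = 1
G(30) = mex{1,1,1,1} = 0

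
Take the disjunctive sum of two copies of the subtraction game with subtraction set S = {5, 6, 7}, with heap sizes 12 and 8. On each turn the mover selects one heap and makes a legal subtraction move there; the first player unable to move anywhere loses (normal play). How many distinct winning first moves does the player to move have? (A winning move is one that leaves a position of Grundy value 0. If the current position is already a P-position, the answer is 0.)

All heaps use S = {5, 6, 7}:
n :  0  1  2  3  4  5  6  7  8  9 10 11 12
G :  0  0  0  0  0  1  1  1  1  1  2  2  0
Heap A: G(12) = 0.
Heap B: G(8) = 1.
Combined Grundy value = 0 ⊕ 1 = 1.
A winning move leaves total XOR = 0, i.e. changes one component's Grundy value g to g ⊕ X where X is the current total.
Heap A: need g' = 0⊕1 = 1. Options: 12−5→G=1, 12−6→G=1, 12−7→G=1. Hits: 3.
Heap B: need g' = 1⊕1 = 0. Options: 8−5→G=0, 8−6→G=0, 8−7→G=0. Hits: 3.

6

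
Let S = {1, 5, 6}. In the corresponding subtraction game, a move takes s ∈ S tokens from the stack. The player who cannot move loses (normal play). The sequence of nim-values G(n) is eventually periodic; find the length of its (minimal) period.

n :  0  1  2  3  4  5  6  7  8  9 10 11 12 13 14 15 16 17 18 19 20 21 22 23
G :  0  1  0  1  0  1  2  3  2  3  2  0  1  0  1  0  1  2  3  2  3  2  0  1
G(n+11) = G(n) holds for n = 0,…,5 (a full window of length max(S) = 6), so the sequence is purely periodic with period 11.

11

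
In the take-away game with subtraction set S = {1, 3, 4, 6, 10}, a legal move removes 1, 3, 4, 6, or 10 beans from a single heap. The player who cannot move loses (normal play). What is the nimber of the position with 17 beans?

G(0) = 0
G(1) = mex{0} = 1
G(2) = mex{1} = 0
G(3) = mex{0,0} = 1
G(4) = mex{1,1,0} = 2
G(5) = mex{2,0,1} = 3
G(6) = mex{3,1,0,0} = 2
G(7) = mex{2,2,1,1} = 0
G(8) = mex{0,3,2,0} = 1
G(9) = mex{1,2,3,1} = 0
G(10) = mex{0,0,2,2,0} = 1
G(11) = mex{1,1,0,3,1} = 2
G(12) = mex{2,0,1,2,0} = 3
G(13) = mex{3,1,0,0,1} = 2
G(14) = mex{2,2,1,1,2} = 0
G(15) = mex{0,3,2,0,3} = 1
G(16) = mex{1,2,3,1,2} = 0
G(17) = mex{0,0,2,2,0} = 1

1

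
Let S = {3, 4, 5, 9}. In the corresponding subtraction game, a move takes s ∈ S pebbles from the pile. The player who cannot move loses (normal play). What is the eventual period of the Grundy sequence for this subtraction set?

14

G(0) = 0
G(1) = mex{} = 0
G(2) = mex{} = 0
G(3) = mex{0} = 1
G(4) = mex{0,0} = 1
G(5) = mex{0,0,0} = 1
G(6) = mex{1,0,0} = 2
G(7) = mex{1,1,0} = 2
G(8) = mex{1,1,1} = 0
G(9) = mex{2,1,1,0} = 3
G(10) = mex{2,2,1,0} = 3
G(11) = mex{0,2,2,0} = 1
G(12) = mex{3,0,2,1} = 4
G(13) = mex{3,3,0,1} = 2
G(14) = mex{1,3,3,1} = 0
G(15) = mex{4,1,3,2} = 0
G(16) = mex{2,4,1,2} = 0
G(17) = mex{0,2,4,0} = 1
G(18) = mex{0,0,2,3} = 1
G(19) = mex{0,0,0,3} = 1
G(20) = mex{1,0,0,1} = 2
G(21) = mex{1,1,0,4} = 2
G(22) = mex{1,1,1,2} = 0
G(23) = mex{2,1,1,0} = 3
G(24) = mex{2,2,1,0} = 3
G(25) = mex{0,2,2,0} = 1
G(26) = mex{3,0,2,1} = 4
G(27) = mex{3,3,0,1} = 2
G(28) = mex{1,3,3,1} = 0
G(29) = mex{4,1,3,2} = 0
G(n+14) = G(n) holds for n = 0,…,8 (a full window of length max(S) = 9), so the sequence is purely periodic with period 14.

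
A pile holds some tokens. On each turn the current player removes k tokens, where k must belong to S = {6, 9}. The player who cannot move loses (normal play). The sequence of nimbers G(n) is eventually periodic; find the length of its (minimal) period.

15

n :  0  1  2  3  4  5  6  7  8  9 10 11 12 13 14 15 16 17 18 19 20 21 22 23 24 25 26 27 28 29 30 31
G :  0  0  0  0  0  0  1  1  1  1  1  1  2  2  2  0  0  0  0  0  0  1  1  1  1  1  1  2  2  2  0  0
G(n+15) = G(n) holds for n = 0,…,8 (a full window of length max(S) = 9), so the sequence is purely periodic with period 15.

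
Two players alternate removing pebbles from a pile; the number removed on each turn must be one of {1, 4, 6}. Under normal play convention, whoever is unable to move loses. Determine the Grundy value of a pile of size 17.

0

n :  0  1  2  3  4  5  6  7  8  9 10 11 12 13 14 15 16 17
G :  0  1  0  1  2  0  1  0  1  2  0  1  0  1  2  0  1  0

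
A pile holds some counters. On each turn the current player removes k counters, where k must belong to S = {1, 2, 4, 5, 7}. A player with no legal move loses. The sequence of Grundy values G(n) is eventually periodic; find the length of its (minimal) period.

3

G(0) = 0
G(1) = mex{0} = 1
G(2) = mex{1,0} = 2
G(3) = mex{2,1} = 0
G(4) = mex{0,2,0} = 1
G(5) = mex{1,0,1,0} = 2
G(6) = mex{2,1,2,1} = 0
G(7) = mex{0,2,0,2,0} = 1
G(8) = mex{1,0,1,0,1} = 2
G(9) = mex{2,1,2,1,2} = 0
G(10) = mex{0,2,0,2,0} = 1
G(11) = mex{1,0,1,0,1} = 2
G(12) = mex{2,1,2,1,2} = 0
G(13) = mex{0,2,0,2,0} = 1
G(14) = mex{1,0,1,0,1} = 2
G(n+3) = G(n) holds for n = 0,…,6 (a full window of length max(S) = 7), so the sequence is purely periodic with period 3.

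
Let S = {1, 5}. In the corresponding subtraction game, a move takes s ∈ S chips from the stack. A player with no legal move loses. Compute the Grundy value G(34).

0

G(0) = 0
G(1) = mex{0} = 1
G(2) = mex{1} = 0
G(3) = mex{0} = 1
G(4) = mex{1} = 0
G(5) = mex{0,0} = 1
G(6) = mex{1,1} = 0
G(7) = mex{0,0} = 1
G(8) = mex{1,1} = 0
G(9) = mex{0,0} = 1
G(10) = mex{1,1} = 0
G(11) = mex{0,0} = 1
G(12) = mex{1,1} = 0
G(13) = mex{0,0} = 1
G(14) = mex{1,1} = 0
G(15) = mex{0,0} = 1
G(16) = mex{1,1} = 0
G(17) = mex{0,0} = 1
G(18) = mex{1,1} = 0
G(19) = mex{0,0} = 1
G(20) = mex{1,1} = 0
G(21) = mex{0,0} = 1
G(22) = mex{1,1} = 0
G(23) = mex{0,0} = 1
G(24) = mex{1,1} = 0
G(25) = mex{0,0} = 1
G(26) = mex{1,1} = 0
G(27) = mex{0,0} = 1
G(28) = mex{1,1} = 0
G(29) = mex{0,0} = 1
G(30) = mex{1,1} = 0
G(31) = mex{0,0} = 1
G(32) = mex{1,1} = 0
G(33) = mex{0,0} = 1
G(34) = mex{1,1} = 0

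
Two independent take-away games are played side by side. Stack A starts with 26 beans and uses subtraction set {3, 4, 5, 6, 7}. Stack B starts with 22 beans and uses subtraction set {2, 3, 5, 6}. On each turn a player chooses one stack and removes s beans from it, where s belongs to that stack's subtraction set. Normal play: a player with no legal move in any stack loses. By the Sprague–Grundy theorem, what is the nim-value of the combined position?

Stack A, S = {3, 4, 5, 6, 7}:
G(0) = 0
G(1) = mex{} = 0
G(2) = mex{} = 0
G(3) = mex{0} = 1
G(4) = mex{0,0} = 1
G(5) = mex{0,0,0} = 1
G(6) = mex{1,0,0,0} = 2
G(7) = mex{1,1,0,0,0} = 2
G(8) = mex{1,1,1,0,0} = 2
G(9) = mex{2,1,1,1,0} = 3
G(10) = mex{2,2,1,1,1} = 0
G(11) = mex{2,2,2,1,1} = 0
G(12) = mex{3,2,2,2,1} = 0
G(13) = mex{0,3,2,2,2} = 1
G(14) = mex{0,0,3,2,2} = 1
G(15) = mex{0,0,0,3,2} = 1
G(16) = mex{1,0,0,0,3} = 2
G(17) = mex{1,1,0,0,0} = 2
G(18) = mex{1,1,1,0,0} = 2
G(19) = mex{2,1,1,1,0} = 3
G(20) = mex{2,2,1,1,1} = 0
G(21) = mex{2,2,2,1,1} = 0
G(22) = mex{3,2,2,2,1} = 0
G(23) = mex{0,3,2,2,2} = 1
G(24) = mex{0,0,3,2,2} = 1
G(25) = mex{0,0,0,3,2} = 1
G(26) = mex{1,0,0,0,3} = 2
G_A(26) = 2.
Stack B, S = {2, 3, 5, 6}:
G(0) = 0
G(1) = mex{} = 0
G(2) = mex{0} = 1
G(3) = mex{0,0} = 1
G(4) = mex{1,0} = 2
G(5) = mex{1,1,0} = 2
G(6) = mex{2,1,0,0} = 3
G(7) = mex{2,2,1,0} = 3
G(8) = mex{3,2,1,1} = 0
G(9) = mex{3,3,2,1} = 0
G(10) = mex{0,3,2,2} = 1
G(11) = mex{0,0,3,2} = 1
G(12) = mex{1,0,3,3} = 2
G(13) = mex{1,1,0,3} = 2
G(14) = mex{2,1,0,0} = 3
G(15) = mex{2,2,1,0} = 3
G(16) = mex{3,2,1,1} = 0
G(17) = mex{3,3,2,1} = 0
G(18) = mex{0,3,2,2} = 1
G(19) = mex{0,0,3,2} = 1
G(20) = mex{1,0,3,3} = 2
G(21) = mex{1,1,0,3} = 2
G(22) = mex{2,1,0,0} = 3
G_B(22) = 3.
Combined Grundy value = 2 ⊕ 3 = 1.

1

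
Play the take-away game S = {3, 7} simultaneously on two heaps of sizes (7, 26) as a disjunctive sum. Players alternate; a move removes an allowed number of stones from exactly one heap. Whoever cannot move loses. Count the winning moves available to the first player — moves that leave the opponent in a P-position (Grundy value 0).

1

All heaps use S = {3, 7}:
n :  0  1  2  3  4  5  6  7  8  9 10 11 12 13 14 15 16 17 18 19 20 21 22 23 24 25 26
G :  0  0  0  1  1  1  0  2  2  1  0  0  0  1  1  1  0  2  2  1  0  0  0  1  1  1  0
Heap A: G(7) = 2.
Heap B: G(26) = 0.
Combined Grundy value = 2 ⊕ 0 = 2.
A winning move leaves total XOR = 0, i.e. changes one component's Grundy value g to g ⊕ X where X is the current total.
Heap A: need g' = 2⊕2 = 0. Options: 7−3→G=1, 7−7→G=0. Hits: 1.
Heap B: need g' = 0⊕2 = 2. Options: 26−3→G=1, 26−7→G=1. Hits: 0.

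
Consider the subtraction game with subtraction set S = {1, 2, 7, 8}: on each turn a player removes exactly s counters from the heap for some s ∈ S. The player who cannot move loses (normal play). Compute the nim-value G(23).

n :  0  1  2  3  4  5  6  7  8  9 10 11 12 13 14 15 16 17 18 19 20 21 22 23
G :  0  1  2  0  1  2  0  1  2  0  1  2  0  1  2  0  1  2  0  1  2  0  1  2

2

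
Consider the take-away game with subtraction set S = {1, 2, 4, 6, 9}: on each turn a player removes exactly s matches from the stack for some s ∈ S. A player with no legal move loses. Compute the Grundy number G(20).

n :  0  1  2  3  4  5  6  7  8  9 10 11 12 13 14 15 16 17 18 19 20
G :  0  1  2  0  1  2  3  4  0  1  2  0  1  2  3  4  0  1  2  0  1

1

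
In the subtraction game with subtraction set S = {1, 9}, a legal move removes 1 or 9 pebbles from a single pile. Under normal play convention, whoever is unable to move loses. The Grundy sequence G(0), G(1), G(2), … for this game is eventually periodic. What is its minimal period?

2

G(0) = 0
G(1) = mex{0} = 1
G(2) = mex{1} = 0
G(3) = mex{0} = 1
G(4) = mex{1} = 0
G(5) = mex{0} = 1
G(6) = mex{1} = 0
G(7) = mex{0} = 1
G(8) = mex{1} = 0
G(9) = mex{0,0} = 1
G(10) = mex{1,1} = 0
G(11) = mex{0,0} = 1
G(12) = mex{1,1} = 0
G(13) = mex{0,0} = 1
G(14) = mex{1,1} = 0
G(n+2) = G(n) holds for n = 0,…,8 (a full window of length max(S) = 9), so the sequence is purely periodic with period 2.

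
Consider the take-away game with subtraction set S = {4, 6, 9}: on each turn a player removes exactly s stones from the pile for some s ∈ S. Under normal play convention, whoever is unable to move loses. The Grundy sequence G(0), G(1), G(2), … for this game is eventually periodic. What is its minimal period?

13

G(0) = 0
G(1) = mex{} = 0
G(2) = mex{} = 0
G(3) = mex{} = 0
G(4) = mex{0} = 1
G(5) = mex{0} = 1
G(6) = mex{0,0} = 1
G(7) = mex{0,0} = 1
G(8) = mex{1,0} = 2
G(9) = mex{1,0,0} = 2
G(10) = mex{1,1,0} = 2
G(11) = mex{1,1,0} = 2
G(12) = mex{2,1,0} = 3
G(13) = mex{2,1,1} = 0
G(14) = mex{2,2,1} = 0
G(15) = mex{2,2,1} = 0
G(16) = mex{3,2,1} = 0
G(17) = mex{0,2,2} = 1
G(18) = mex{0,3,2} = 1
G(19) = mex{0,0,2} = 1
G(20) = mex{0,0,2} = 1
G(21) = mex{1,0,3} = 2
G(22) = mex{1,0,0} = 2
G(23) = mex{1,1,0} = 2
G(24) = mex{1,1,0} = 2
G(25) = mex{2,1,0} = 3
G(26) = mex{2,1,1} = 0
G(27) = mex{2,2,1} = 0
G(n+13) = G(n) holds for n = 0,…,8 (a full window of length max(S) = 9), so the sequence is purely periodic with period 13.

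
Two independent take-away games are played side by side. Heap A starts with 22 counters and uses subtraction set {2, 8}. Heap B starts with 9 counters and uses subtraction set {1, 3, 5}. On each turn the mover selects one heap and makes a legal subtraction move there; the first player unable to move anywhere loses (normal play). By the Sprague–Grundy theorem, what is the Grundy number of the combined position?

Heap A, S = {2, 8}:
G(0) = 0
G(1) = mex{} = 0
G(2) = mex{0} = 1
G(3) = mex{0} = 1
G(4) = mex{1} = 0
G(5) = mex{1} = 0
G(6) = mex{0} = 1
G(7) = mex{0} = 1
G(8) = mex{1,0} = 2
G(9) = mex{1,0} = 2
G(10) = mex{2,1} = 0
G(11) = mex{2,1} = 0
G(12) = mex{0,0} = 1
G(13) = mex{0,0} = 1
G(14) = mex{1,1} = 0
G(15) = mex{1,1} = 0
G(16) = mex{0,2} = 1
G(17) = mex{0,2} = 1
G(18) = mex{1,0} = 2
G(19) = mex{1,0} = 2
G(20) = mex{2,1} = 0
G(21) = mex{2,1} = 0
G(22) = mex{0,0} = 1
G_A(22) = 1.
Heap B, S = {1, 3, 5}:
n : 0 1 2 3 4 5 6 7 8 9
G : 0 1 0 1 0 1 0 1 0 1
G_B(9) = 1.
Combined Grundy value = 1 ⊕ 1 = 0.

0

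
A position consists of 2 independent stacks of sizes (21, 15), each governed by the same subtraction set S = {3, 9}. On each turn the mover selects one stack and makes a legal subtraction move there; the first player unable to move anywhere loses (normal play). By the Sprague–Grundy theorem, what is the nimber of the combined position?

0

All stacks use S = {3, 9}:
G(0) = 0
G(1) = mex{} = 0
G(2) = mex{} = 0
G(3) = mex{0} = 1
G(4) = mex{0} = 1
G(5) = mex{0} = 1
G(6) = mex{1} = 0
G(7) = mex{1} = 0
G(8) = mex{1} = 0
G(9) = mex{0,0} = 1
G(10) = mex{0,0} = 1
G(11) = mex{0,0} = 1
G(12) = mex{1,1} = 0
G(13) = mex{1,1} = 0
G(14) = mex{1,1} = 0
G(15) = mex{0,0} = 1
G(16) = mex{0,0} = 1
G(17) = mex{0,0} = 1
G(18) = mex{1,1} = 0
G(19) = mex{1,1} = 0
G(20) = mex{1,1} = 0
G(21) = mex{0,0} = 1
Stack A: G(21) = 1.
Stack B: G(15) = 1.
Combined Grundy value = 1 ⊕ 1 = 0.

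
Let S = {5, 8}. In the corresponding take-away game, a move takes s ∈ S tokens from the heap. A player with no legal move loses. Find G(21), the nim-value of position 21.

1

n :  0  1  2  3  4  5  6  7  8  9 10 11 12 13 14 15 16 17 18 19 20 21
G :  0  0  0  0  0  1  1  1  1  1  2  2  2  0  0  0  0  0  1  1  1  1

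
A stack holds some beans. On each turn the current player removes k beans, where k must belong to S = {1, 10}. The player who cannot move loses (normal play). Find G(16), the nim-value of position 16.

1

n :  0  1  2  3  4  5  6  7  8  9 10 11 12 13 14 15 16
G :  0  1  0  1  0  1  0  1  0  1  2  0  1  0  1  0  1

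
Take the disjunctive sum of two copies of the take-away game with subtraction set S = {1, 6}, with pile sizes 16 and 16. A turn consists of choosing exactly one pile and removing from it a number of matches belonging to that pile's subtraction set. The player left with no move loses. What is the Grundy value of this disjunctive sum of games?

All piles use S = {1, 6}:
G(0) = 0
G(1) = mex{0} = 1
G(2) = mex{1} = 0
G(3) = mex{0} = 1
G(4) = mex{1} = 0
G(5) = mex{0} = 1
G(6) = mex{1,0} = 2
G(7) = mex{2,1} = 0
G(8) = mex{0,0} = 1
G(9) = mex{1,1} = 0
G(10) = mex{0,0} = 1
G(11) = mex{1,1} = 0
G(12) = mex{0,2} = 1
G(13) = mex{1,0} = 2
G(14) = mex{2,1} = 0
G(15) = mex{0,0} = 1
G(16) = mex{1,1} = 0
Pile A: G(16) = 0.
Pile B: G(16) = 0.
Combined Grundy value = 0 ⊕ 0 = 0.

0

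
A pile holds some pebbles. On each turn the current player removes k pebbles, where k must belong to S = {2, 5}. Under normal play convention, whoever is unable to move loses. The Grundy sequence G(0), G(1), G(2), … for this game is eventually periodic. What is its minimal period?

G(0) = 0
G(1) = mex{} = 0
G(2) = mex{0} = 1
G(3) = mex{0} = 1
G(4) = mex{1} = 0
G(5) = mex{1,0} = 2
G(6) = mex{0,0} = 1
G(7) = mex{2,1} = 0
G(8) = mex{1,1} = 0
G(9) = mex{0,0} = 1
G(10) = mex{0,2} = 1
G(11) = mex{1,1} = 0
G(12) = mex{1,0} = 2
G(13) = mex{0,0} = 1
G(14) = mex{2,1} = 0
G(15) = mex{1,1} = 0
G(n+7) = G(n) holds for n = 0,…,4 (a full window of length max(S) = 5), so the sequence is purely periodic with period 7.

7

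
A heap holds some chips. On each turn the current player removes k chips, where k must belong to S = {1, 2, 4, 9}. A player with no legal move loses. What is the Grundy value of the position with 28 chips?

0

n :  0  1  2  3  4  5  6  7  8  9 10 11 12 13 14 15 16 17 18 19 20 21 22 23 24 25 26 27 28
G :  0  1  2  0  1  2  0  1  2  3  4  0  1  2  0  1  2  0  1  2  3  4  0  1  2  0  1  2  0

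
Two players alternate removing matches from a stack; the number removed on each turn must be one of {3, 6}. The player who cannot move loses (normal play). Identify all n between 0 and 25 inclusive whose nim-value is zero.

0, 1, 2, 9, 10, 11, 18, 19, 20

n :  0  1  2  3  4  5  6  7  8  9 10 11 12 13 14 15 16 17 18 19 20 21 22 23 24 25
G :  0  0  0  1  1  1  2  2  2  0  0  0  1  1  1  2  2  2  0  0  0  1  1  1  2  2
P-positions are exactly the n with G(n) = 0.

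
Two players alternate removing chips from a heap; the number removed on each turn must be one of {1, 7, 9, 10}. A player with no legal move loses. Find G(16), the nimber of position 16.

2

n :  0  1  2  3  4  5  6  7  8  9 10 11 12 13 14 15 16
G :  0  1  0  1  0  1  0  1  0  1  2  3  2  3  2  3  2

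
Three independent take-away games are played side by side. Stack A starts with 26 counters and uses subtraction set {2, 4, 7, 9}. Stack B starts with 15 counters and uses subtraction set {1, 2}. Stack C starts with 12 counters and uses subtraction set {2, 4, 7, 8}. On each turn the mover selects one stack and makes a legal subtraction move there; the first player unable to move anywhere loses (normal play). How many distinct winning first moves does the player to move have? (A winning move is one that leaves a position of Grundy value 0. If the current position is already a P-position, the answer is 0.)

6

Stack A, S = {2, 4, 7, 9}:
n :  0  1  2  3  4  5  6  7  8  9 10 11 12 13 14 15 16 17 18 19 20 21 22 23 24 25 26
G :  0  0  1  1  2  2  0  3  1  4  2  0  0  1  1  2  2  0  3  1  4  2  0  0  1  1  2
G_A(26) = 2.
Stack B, S = {1, 2}:
n :  0  1  2  3  4  5  6  7  8  9 10 11 12 13 14 15
G :  0  1  2  0  1  2  0  1  2  0  1  2  0  1  2  0
G_B(15) = 0.
Stack C, S = {2, 4, 7, 8}:
G(0) = 0
G(1) = mex{} = 0
G(2) = mex{0} = 1
G(3) = mex{0} = 1
G(4) = mex{1,0} = 2
G(5) = mex{1,0} = 2
G(6) = mex{2,1} = 0
G(7) = mex{2,1,0} = 3
G(8) = mex{0,2,0,0} = 1
G(9) = mex{3,2,1,0} = 4
G(10) = mex{1,0,1,1} = 2
G(11) = mex{4,3,2,1} = 0
G(12) = mex{2,1,2,2} = 0
G_C(12) = 0.
Combined Grundy value = 2 ⊕ 0 ⊕ 0 = 2.
A winning move leaves total XOR = 0, i.e. changes one component's Grundy value g to g ⊕ X where X is the current total.
Stack A: need g' = 2⊕2 = 0. Options: 26−2→G=1, 26−4→G=0, 26−7→G=1, 26−9→G=0. Hits: 2.
Stack B: need g' = 0⊕2 = 2. Options: 15−1→G=2, 15−2→G=1. Hits: 1.
Stack C: need g' = 0⊕2 = 2. Options: 12−2→G=2, 12−4→G=1, 12−7→G=2, 12−8→G=2. Hits: 3.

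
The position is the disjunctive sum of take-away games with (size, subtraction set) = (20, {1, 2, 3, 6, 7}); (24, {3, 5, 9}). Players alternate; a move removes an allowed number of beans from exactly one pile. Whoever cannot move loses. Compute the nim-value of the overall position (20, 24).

0

Pile A, S = {1, 2, 3, 6, 7}:
n :  0  1  2  3  4  5  6  7  8  9 10 11 12 13 14 15 16 17 18 19 20
G :  0  1  2  3  0  1  2  3  0  1  2  3  0  1  2  3  0  1  2  3  0
G_A(20) = 0.
Pile B, S = {3, 5, 9}:
n :  0  1  2  3  4  5  6  7  8  9 10 11 12 13 14 15 16 17 18 19 20 21 22 23 24
G :  0  0  0  1  1  1  2  2  0  3  3  1  0  2  0  1  0  1  0  1  0  1  0  1  0
G_B(24) = 0.
Combined Grundy value = 0 ⊕ 0 = 0.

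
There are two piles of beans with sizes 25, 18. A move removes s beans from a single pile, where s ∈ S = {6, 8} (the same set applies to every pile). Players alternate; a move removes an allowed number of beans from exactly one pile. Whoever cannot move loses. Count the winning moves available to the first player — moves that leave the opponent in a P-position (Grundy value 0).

3

All piles use S = {6, 8}:
n :  0  1  2  3  4  5  6  7  8  9 10 11 12 13 14 15 16 17 18 19 20 21 22 23 24 25
G :  0  0  0  0  0  0  1  1  1  1  1  1  2  2  0  0  0  0  0  0  1  1  1  1  1  1
Pile A: G(25) = 1.
Pile B: G(18) = 0.
Combined Grundy value = 1 ⊕ 0 = 1.
A winning move leaves total XOR = 0, i.e. changes one component's Grundy value g to g ⊕ X where X is the current total.
Pile A: need g' = 1⊕1 = 0. Options: 25−6→G=0, 25−8→G=0. Hits: 2.
Pile B: need g' = 0⊕1 = 1. Options: 18−6→G=2, 18−8→G=1. Hits: 1.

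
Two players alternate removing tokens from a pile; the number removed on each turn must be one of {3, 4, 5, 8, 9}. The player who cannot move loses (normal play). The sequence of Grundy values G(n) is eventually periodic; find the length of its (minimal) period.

n :  0  1  2  3  4  5  6  7  8  9 10 11 12 13 14 15 16 17 18 19 20 21 22 23 24 25
G :  0  0  0  1  1  1  2  2  2  3  3  3  0  0  0  1  1  1  2  2  2  3  3  3  0  0
G(n+12) = G(n) holds for n = 0,…,8 (a full window of length max(S) = 9), so the sequence is purely periodic with period 12.

12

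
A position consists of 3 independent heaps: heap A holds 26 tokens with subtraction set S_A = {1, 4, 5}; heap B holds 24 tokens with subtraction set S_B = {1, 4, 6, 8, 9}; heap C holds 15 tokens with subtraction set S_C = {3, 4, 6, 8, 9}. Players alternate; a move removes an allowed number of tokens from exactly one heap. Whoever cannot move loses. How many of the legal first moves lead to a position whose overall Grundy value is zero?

5

Heap A, S = {1, 4, 5}:
G(0) = 0
G(1) = mex{0} = 1
G(2) = mex{1} = 0
G(3) = mex{0} = 1
G(4) = mex{1,0} = 2
G(5) = mex{2,1,0} = 3
G(6) = mex{3,0,1} = 2
G(7) = mex{2,1,0} = 3
G(8) = mex{3,2,1} = 0
G(9) = mex{0,3,2} = 1
G(10) = mex{1,2,3} = 0
G(11) = mex{0,3,2} = 1
G(12) = mex{1,0,3} = 2
G(13) = mex{2,1,0} = 3
G(14) = mex{3,0,1} = 2
G(15) = mex{2,1,0} = 3
G(16) = mex{3,2,1} = 0
G(17) = mex{0,3,2} = 1
G(18) = mex{1,2,3} = 0
G(19) = mex{0,3,2} = 1
G(20) = mex{1,0,3} = 2
G(21) = mex{2,1,0} = 3
G(22) = mex{3,0,1} = 2
G(23) = mex{2,1,0} = 3
G(24) = mex{3,2,1} = 0
G(25) = mex{0,3,2} = 1
G(26) = mex{1,2,3} = 0
G_A(26) = 0.
Heap B, S = {1, 4, 6, 8, 9}:
n :  0  1  2  3  4  5  6  7  8  9 10 11 12 13 14 15 16 17 18 19 20 21 22 23 24
G :  0  1  0  1  2  0  1  0  1  2  3  2  0  1  2  3  2  0  1  0  1  2  0  1  0
G_B(24) = 0.
Heap C, S = {3, 4, 6, 8, 9}:
G(0) = 0
G(1) = mex{} = 0
G(2) = mex{} = 0
G(3) = mex{0} = 1
G(4) = mex{0,0} = 1
G(5) = mex{0,0} = 1
G(6) = mex{1,0,0} = 2
G(7) = mex{1,1,0} = 2
G(8) = mex{1,1,0,0} = 2
G(9) = mex{2,1,1,0,0} = 3
G(10) = mex{2,2,1,0,0} = 3
G(11) = mex{2,2,1,1,0} = 3
G(12) = mex{3,2,2,1,1} = 0
G(13) = mex{3,3,2,1,1} = 0
G(14) = mex{3,3,2,2,1} = 0
G(15) = mex{0,3,3,2,2} = 1
G_C(15) = 1.
Combined Grundy value = 0 ⊕ 0 ⊕ 1 = 1.
A winning move leaves total XOR = 0, i.e. changes one component's Grundy value g to g ⊕ X where X is the current total.
Heap A: need g' = 0⊕1 = 1. Options: 26−1→G=1, 26−4→G=2, 26−5→G=3. Hits: 1.
Heap B: need g' = 0⊕1 = 1. Options: 24−1→G=1, 24−4→G=1, 24−6→G=1, 24−8→G=2, 24−9→G=3. Hits: 3.
Heap C: need g' = 1⊕1 = 0. Options: 15−3→G=0, 15−4→G=3, 15−6→G=3, 15−8→G=2, 15−9→G=2. Hits: 1.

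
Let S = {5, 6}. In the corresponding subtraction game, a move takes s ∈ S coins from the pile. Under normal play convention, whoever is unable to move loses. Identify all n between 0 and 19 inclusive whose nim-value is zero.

0, 1, 2, 3, 4, 11, 12, 13, 14, 15

G(0) = 0
G(1) = mex{} = 0
G(2) = mex{} = 0
G(3) = mex{} = 0
G(4) = mex{} = 0
G(5) = mex{0} = 1
G(6) = mex{0,0} = 1
G(7) = mex{0,0} = 1
G(8) = mex{0,0} = 1
G(9) = mex{0,0} = 1
G(10) = mex{1,0} = 2
G(11) = mex{1,1} = 0
G(12) = mex{1,1} = 0
G(13) = mex{1,1} = 0
G(14) = mex{1,1} = 0
G(15) = mex{2,1} = 0
G(16) = mex{0,2} = 1
G(17) = mex{0,0} = 1
G(18) = mex{0,0} = 1
G(19) = mex{0,0} = 1
P-positions are exactly the n with G(n) = 0.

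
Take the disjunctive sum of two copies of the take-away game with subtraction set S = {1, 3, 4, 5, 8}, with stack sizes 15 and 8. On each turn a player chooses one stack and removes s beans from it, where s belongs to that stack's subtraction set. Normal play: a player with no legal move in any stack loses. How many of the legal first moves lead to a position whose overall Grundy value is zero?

1

All stacks use S = {1, 3, 4, 5, 8}:
n :  0  1  2  3  4  5  6  7  8  9 10 11 12 13 14 15
G :  0  1  0  1  2  3  2  3  4  0  1  0  1  2  3  2
Stack A: G(15) = 2.
Stack B: G(8) = 4.
Combined Grundy value = 2 ⊕ 4 = 6.
A winning move leaves total XOR = 0, i.e. changes one component's Grundy value g to g ⊕ X where X is the current total.
Stack A: need g' = 2⊕6 = 4. Options: 15−1→G=3, 15−3→G=1, 15−4→G=0, 15−5→G=1, 15−8→G=3. Hits: 0.
Stack B: need g' = 4⊕6 = 2. Options: 8−1→G=3, 8−3→G=3, 8−4→G=2, 8−5→G=1, 8−8→G=0. Hits: 1.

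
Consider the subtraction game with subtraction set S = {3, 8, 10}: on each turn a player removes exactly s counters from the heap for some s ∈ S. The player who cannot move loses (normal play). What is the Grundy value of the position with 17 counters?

n :  0  1  2  3  4  5  6  7  8  9 10 11 12 13 14 15 16 17
G :  0  0  0  1  1  1  0  0  2  1  1  3  2  0  2  3  1  3

3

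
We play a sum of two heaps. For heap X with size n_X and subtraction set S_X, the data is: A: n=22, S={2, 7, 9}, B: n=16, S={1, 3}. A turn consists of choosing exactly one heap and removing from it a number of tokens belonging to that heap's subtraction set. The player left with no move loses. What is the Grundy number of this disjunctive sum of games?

Heap A, S = {2, 7, 9}:
G(0) = 0
G(1) = mex{} = 0
G(2) = mex{0} = 1
G(3) = mex{0} = 1
G(4) = mex{1} = 0
G(5) = mex{1} = 0
G(6) = mex{0} = 1
G(7) = mex{0,0} = 1
G(8) = mex{1,0} = 2
G(9) = mex{1,1,0} = 2
G(10) = mex{2,1,0} = 3
G(11) = mex{2,0,1} = 3
G(12) = mex{3,0,1} = 2
G(13) = mex{3,1,0} = 2
G(14) = mex{2,1,0} = 3
G(15) = mex{2,2,1} = 0
G(16) = mex{3,2,1} = 0
G(17) = mex{0,3,2} = 1
G(18) = mex{0,3,2} = 1
G(19) = mex{1,2,3} = 0
G(20) = mex{1,2,3} = 0
G(21) = mex{0,3,2} = 1
G(22) = mex{0,0,2} = 1
G_A(22) = 1.
Heap B, S = {1, 3}:
n :  0  1  2  3  4  5  6  7  8  9 10 11 12 13 14 15 16
G :  0  1  0  1  0  1  0  1  0  1  0  1  0  1  0  1  0
G_B(16) = 0.
Combined Grundy value = 1 ⊕ 0 = 1.

1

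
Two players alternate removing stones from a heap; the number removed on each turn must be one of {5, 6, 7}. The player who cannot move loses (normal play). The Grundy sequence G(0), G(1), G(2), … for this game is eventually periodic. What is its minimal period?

12

G(0) = 0
G(1) = mex{} = 0
G(2) = mex{} = 0
G(3) = mex{} = 0
G(4) = mex{} = 0
G(5) = mex{0} = 1
G(6) = mex{0,0} = 1
G(7) = mex{0,0,0} = 1
G(8) = mex{0,0,0} = 1
G(9) = mex{0,0,0} = 1
G(10) = mex{1,0,0} = 2
G(11) = mex{1,1,0} = 2
G(12) = mex{1,1,1} = 0
G(13) = mex{1,1,1} = 0
G(14) = mex{1,1,1} = 0
G(15) = mex{2,1,1} = 0
G(16) = mex{2,2,1} = 0
G(17) = mex{0,2,2} = 1
G(18) = mex{0,0,2} = 1
G(19) = mex{0,0,0} = 1
G(20) = mex{0,0,0} = 1
G(21) = mex{0,0,0} = 1
G(22) = mex{1,0,0} = 2
G(23) = mex{1,1,0} = 2
G(24) = mex{1,1,1} = 0
G(25) = mex{1,1,1} = 0
G(n+12) = G(n) holds for n = 0,…,6 (a full window of length max(S) = 7), so the sequence is purely periodic with period 12.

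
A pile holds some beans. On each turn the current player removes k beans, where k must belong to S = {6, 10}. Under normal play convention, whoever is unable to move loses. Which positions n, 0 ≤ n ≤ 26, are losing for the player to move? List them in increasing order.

G(0) = 0
G(1) = mex{} = 0
G(2) = mex{} = 0
G(3) = mex{} = 0
G(4) = mex{} = 0
G(5) = mex{} = 0
G(6) = mex{0} = 1
G(7) = mex{0} = 1
G(8) = mex{0} = 1
G(9) = mex{0} = 1
G(10) = mex{0,0} = 1
G(11) = mex{0,0} = 1
G(12) = mex{1,0} = 2
G(13) = mex{1,0} = 2
G(14) = mex{1,0} = 2
G(15) = mex{1,0} = 2
G(16) = mex{1,1} = 0
G(17) = mex{1,1} = 0
G(18) = mex{2,1} = 0
G(19) = mex{2,1} = 0
G(20) = mex{2,1} = 0
G(21) = mex{2,1} = 0
G(22) = mex{0,2} = 1
G(23) = mex{0,2} = 1
G(24) = mex{0,2} = 1
G(25) = mex{0,2} = 1
G(26) = mex{0,0} = 1
P-positions are exactly the n with G(n) = 0.

0, 1, 2, 3, 4, 5, 16, 17, 18, 19, 20, 21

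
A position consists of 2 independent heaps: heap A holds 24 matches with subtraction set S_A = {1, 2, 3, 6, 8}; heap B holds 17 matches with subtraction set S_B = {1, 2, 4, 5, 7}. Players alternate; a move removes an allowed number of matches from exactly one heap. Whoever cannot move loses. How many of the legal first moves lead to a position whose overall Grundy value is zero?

0

Heap A, S = {1, 2, 3, 6, 8}:
G(0) = 0
G(1) = mex{0} = 1
G(2) = mex{1,0} = 2
G(3) = mex{2,1,0} = 3
G(4) = mex{3,2,1} = 0
G(5) = mex{0,3,2} = 1
G(6) = mex{1,0,3,0} = 2
G(7) = mex{2,1,0,1} = 3
G(8) = mex{3,2,1,2,0} = 4
G(9) = mex{4,3,2,3,1} = 0
G(10) = mex{0,4,3,0,2} = 1
G(11) = mex{1,0,4,1,3} = 2
G(12) = mex{2,1,0,2,0} = 3
G(13) = mex{3,2,1,3,1} = 0
G(14) = mex{0,3,2,4,2} = 1
G(15) = mex{1,0,3,0,3} = 2
G(16) = mex{2,1,0,1,4} = 3
G(17) = mex{3,2,1,2,0} = 4
G(18) = mex{4,3,2,3,1} = 0
G(19) = mex{0,4,3,0,2} = 1
G(20) = mex{1,0,4,1,3} = 2
G(21) = mex{2,1,0,2,0} = 3
G(22) = mex{3,2,1,3,1} = 0
G(23) = mex{0,3,2,4,2} = 1
G(24) = mex{1,0,3,0,3} = 2
G_A(24) = 2.
Heap B, S = {1, 2, 4, 5, 7}:
n :  0  1  2  3  4  5  6  7  8  9 10 11 12 13 14 15 16 17
G :  0  1  2  0  1  2  0  1  2  0  1  2  0  1  2  0  1  2
G_B(17) = 2.
Combined Grundy value = 2 ⊕ 2 = 0.
A winning move leaves total XOR = 0, i.e. changes one component's Grundy value g to g ⊕ X where X is the current total.
Heap A: target g' = 2⊕0 = 2, but every legal move changes the Grundy value (mex property), so 0 moves.
Heap B: target g' = 2⊕0 = 2, but every legal move changes the Grundy value (mex property), so 0 moves.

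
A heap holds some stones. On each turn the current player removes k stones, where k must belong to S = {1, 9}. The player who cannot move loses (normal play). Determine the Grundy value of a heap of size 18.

0

n :  0  1  2  3  4  5  6  7  8  9 10 11 12 13 14 15 16 17 18
G :  0  1  0  1  0  1  0  1  0  1  0  1  0  1  0  1  0  1  0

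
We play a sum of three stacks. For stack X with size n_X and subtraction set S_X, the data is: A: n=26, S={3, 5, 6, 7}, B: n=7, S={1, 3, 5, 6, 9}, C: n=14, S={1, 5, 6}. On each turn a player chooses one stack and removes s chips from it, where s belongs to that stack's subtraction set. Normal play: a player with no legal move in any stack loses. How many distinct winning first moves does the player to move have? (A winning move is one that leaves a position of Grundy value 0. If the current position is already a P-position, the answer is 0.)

0

Stack A, S = {3, 5, 6, 7}:
G(0) = 0
G(1) = mex{} = 0
G(2) = mex{} = 0
G(3) = mex{0} = 1
G(4) = mex{0} = 1
G(5) = mex{0,0} = 1
G(6) = mex{1,0,0} = 2
G(7) = mex{1,0,0,0} = 2
G(8) = mex{1,1,0,0} = 2
G(9) = mex{2,1,1,0} = 3
G(10) = mex{2,1,1,1} = 0
G(11) = mex{2,2,1,1} = 0
G(12) = mex{3,2,2,1} = 0
G(13) = mex{0,2,2,2} = 1
G(14) = mex{0,3,2,2} = 1
G(15) = mex{0,0,3,2} = 1
G(16) = mex{1,0,0,3} = 2
G(17) = mex{1,0,0,0} = 2
G(18) = mex{1,1,0,0} = 2
G(19) = mex{2,1,1,0} = 3
G(20) = mex{2,1,1,1} = 0
G(21) = mex{2,2,1,1} = 0
G(22) = mex{3,2,2,1} = 0
G(23) = mex{0,2,2,2} = 1
G(24) = mex{0,3,2,2} = 1
G(25) = mex{0,0,3,2} = 1
G(26) = mex{1,0,0,3} = 2
G_A(26) = 2.
Stack B, S = {1, 3, 5, 6, 9}:
G(0) = 0
G(1) = mex{0} = 1
G(2) = mex{1} = 0
G(3) = mex{0,0} = 1
G(4) = mex{1,1} = 0
G(5) = mex{0,0,0} = 1
G(6) = mex{1,1,1,0} = 2
G(7) = mex{2,0,0,1} = 3
G_B(7) = 3.
Stack C, S = {1, 5, 6}:
G(0) = 0
G(1) = mex{0} = 1
G(2) = mex{1} = 0
G(3) = mex{0} = 1
G(4) = mex{1} = 0
G(5) = mex{0,0} = 1
G(6) = mex{1,1,0} = 2
G(7) = mex{2,0,1} = 3
G(8) = mex{3,1,0} = 2
G(9) = mex{2,0,1} = 3
G(10) = mex{3,1,0} = 2
G(11) = mex{2,2,1} = 0
G(12) = mex{0,3,2} = 1
G(13) = mex{1,2,3} = 0
G(14) = mex{0,3,2} = 1
G_C(14) = 1.
Combined Grundy value = 2 ⊕ 3 ⊕ 1 = 0.
A winning move leaves total XOR = 0, i.e. changes one component's Grundy value g to g ⊕ X where X is the current total.
Stack A: target g' = 2⊕0 = 2, but every legal move changes the Grundy value (mex property), so 0 moves.
Stack B: target g' = 3⊕0 = 3, but every legal move changes the Grundy value (mex property), so 0 moves.
Stack C: target g' = 1⊕0 = 1, but every legal move changes the Grundy value (mex property), so 0 moves.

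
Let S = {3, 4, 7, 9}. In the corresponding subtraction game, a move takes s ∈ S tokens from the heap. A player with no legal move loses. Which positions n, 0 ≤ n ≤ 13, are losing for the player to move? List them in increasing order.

0, 1, 2, 12, 13

n :  0  1  2  3  4  5  6  7  8  9 10 11 12 13
G :  0  0  0  1  1  1  2  2  2  3  3  3  0  0
P-positions are exactly the n with G(n) = 0.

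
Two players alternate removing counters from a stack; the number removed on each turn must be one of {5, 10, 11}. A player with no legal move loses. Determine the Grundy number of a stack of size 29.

2

G(0) = 0
G(1) = mex{} = 0
G(2) = mex{} = 0
G(3) = mex{} = 0
G(4) = mex{} = 0
G(5) = mex{0} = 1
G(6) = mex{0} = 1
G(7) = mex{0} = 1
G(8) = mex{0} = 1
G(9) = mex{0} = 1
G(10) = mex{1,0} = 2
G(11) = mex{1,0,0} = 2
G(12) = mex{1,0,0} = 2
G(13) = mex{1,0,0} = 2
G(14) = mex{1,0,0} = 2
G(15) = mex{2,1,0} = 3
G(16) = mex{2,1,1} = 0
G(17) = mex{2,1,1} = 0
G(18) = mex{2,1,1} = 0
G(19) = mex{2,1,1} = 0
G(20) = mex{3,2,1} = 0
G(21) = mex{0,2,2} = 1
G(22) = mex{0,2,2} = 1
G(23) = mex{0,2,2} = 1
G(24) = mex{0,2,2} = 1
G(25) = mex{0,3,2} = 1
G(26) = mex{1,0,3} = 2
G(27) = mex{1,0,0} = 2
G(28) = mex{1,0,0} = 2
G(29) = mex{1,0,0} = 2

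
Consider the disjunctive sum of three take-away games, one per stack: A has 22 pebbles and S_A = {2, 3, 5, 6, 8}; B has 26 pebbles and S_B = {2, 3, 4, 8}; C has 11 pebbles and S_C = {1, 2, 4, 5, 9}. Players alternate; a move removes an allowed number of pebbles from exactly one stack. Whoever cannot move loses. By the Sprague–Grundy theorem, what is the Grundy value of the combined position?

Stack A, S = {2, 3, 5, 6, 8}:
G(0) = 0
G(1) = mex{} = 0
G(2) = mex{0} = 1
G(3) = mex{0,0} = 1
G(4) = mex{1,0} = 2
G(5) = mex{1,1,0} = 2
G(6) = mex{2,1,0,0} = 3
G(7) = mex{2,2,1,0} = 3
G(8) = mex{3,2,1,1,0} = 4
G(9) = mex{3,3,2,1,0} = 4
G(10) = mex{4,3,2,2,1} = 0
G(11) = mex{4,4,3,2,1} = 0
G(12) = mex{0,4,3,3,2} = 1
G(13) = mex{0,0,4,3,2} = 1
G(14) = mex{1,0,4,4,3} = 2
G(15) = mex{1,1,0,4,3} = 2
G(16) = mex{2,1,0,0,4} = 3
G(17) = mex{2,2,1,0,4} = 3
G(18) = mex{3,2,1,1,0} = 4
G(19) = mex{3,3,2,1,0} = 4
G(20) = mex{4,3,2,2,1} = 0
G(21) = mex{4,4,3,2,1} = 0
G(22) = mex{0,4,3,3,2} = 1
G_A(22) = 1.
Stack B, S = {2, 3, 4, 8}:
G(0) = 0
G(1) = mex{} = 0
G(2) = mex{0} = 1
G(3) = mex{0,0} = 1
G(4) = mex{1,0,0} = 2
G(5) = mex{1,1,0} = 2
G(6) = mex{2,1,1} = 0
G(7) = mex{2,2,1} = 0
G(8) = mex{0,2,2,0} = 1
G(9) = mex{0,0,2,0} = 1
G(10) = mex{1,0,0,1} = 2
G(11) = mex{1,1,0,1} = 2
G(12) = mex{2,1,1,2} = 0
G(13) = mex{2,2,1,2} = 0
G(14) = mex{0,2,2,0} = 1
G(15) = mex{0,0,2,0} = 1
G(16) = mex{1,0,0,1} = 2
G(17) = mex{1,1,0,1} = 2
G(18) = mex{2,1,1,2} = 0
G(19) = mex{2,2,1,2} = 0
G(20) = mex{0,2,2,0} = 1
G(21) = mex{0,0,2,0} = 1
G(22) = mex{1,0,0,1} = 2
G(23) = mex{1,1,0,1} = 2
G(24) = mex{2,1,1,2} = 0
G(25) = mex{2,2,1,2} = 0
G(26) = mex{0,2,2,0} = 1
G_B(26) = 1.
Stack C, S = {1, 2, 4, 5, 9}:
G(0) = 0
G(1) = mex{0} = 1
G(2) = mex{1,0} = 2
G(3) = mex{2,1} = 0
G(4) = mex{0,2,0} = 1
G(5) = mex{1,0,1,0} = 2
G(6) = mex{2,1,2,1} = 0
G(7) = mex{0,2,0,2} = 1
G(8) = mex{1,0,1,0} = 2
G(9) = mex{2,1,2,1,0} = 3
G(10) = mex{3,2,0,2,1} = 4
G(11) = mex{4,3,1,0,2} = 5
G_C(11) = 5.
Combined Grundy value = 1 ⊕ 1 ⊕ 5 = 5.

5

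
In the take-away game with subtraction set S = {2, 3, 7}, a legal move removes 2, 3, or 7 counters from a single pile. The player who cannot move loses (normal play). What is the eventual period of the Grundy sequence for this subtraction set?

5

G(0) = 0
G(1) = mex{} = 0
G(2) = mex{0} = 1
G(3) = mex{0,0} = 1
G(4) = mex{1,0} = 2
G(5) = mex{1,1} = 0
G(6) = mex{2,1} = 0
G(7) = mex{0,2,0} = 1
G(8) = mex{0,0,0} = 1
G(9) = mex{1,0,1} = 2
G(10) = mex{1,1,1} = 0
G(11) = mex{2,1,2} = 0
G(12) = mex{0,2,0} = 1
G(13) = mex{0,0,0} = 1
G(14) = mex{1,0,1} = 2
G(n+5) = G(n) holds for n = 0,…,6 (a full window of length max(S) = 7), so the sequence is purely periodic with period 5.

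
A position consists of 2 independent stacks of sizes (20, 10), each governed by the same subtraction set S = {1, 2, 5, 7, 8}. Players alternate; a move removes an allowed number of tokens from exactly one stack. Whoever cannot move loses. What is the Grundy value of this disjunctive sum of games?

3

All stacks use S = {1, 2, 5, 7, 8}:
n :  0  1  2  3  4  5  6  7  8  9 10 11 12 13 14 15 16 17 18 19 20
G :  0  1  2  0  1  2  0  1  2  0  1  2  0  1  2  0  1  2  0  1  2
Stack A: G(20) = 2.
Stack B: G(10) = 1.
Combined Grundy value = 2 ⊕ 1 = 3.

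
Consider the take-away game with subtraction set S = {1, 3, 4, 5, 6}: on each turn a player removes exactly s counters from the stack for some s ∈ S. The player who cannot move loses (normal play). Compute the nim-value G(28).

1

G(0) = 0
G(1) = mex{0} = 1
G(2) = mex{1} = 0
G(3) = mex{0,0} = 1
G(4) = mex{1,1,0} = 2
G(5) = mex{2,0,1,0} = 3
G(6) = mex{3,1,0,1,0} = 2
G(7) = mex{2,2,1,0,1} = 3
G(8) = mex{3,3,2,1,0} = 4
G(9) = mex{4,2,3,2,1} = 0
G(10) = mex{0,3,2,3,2} = 1
G(11) = mex{1,4,3,2,3} = 0
G(12) = mex{0,0,4,3,2} = 1
G(13) = mex{1,1,0,4,3} = 2
G(14) = mex{2,0,1,0,4} = 3
G(15) = mex{3,1,0,1,0} = 2
G(16) = mex{2,2,1,0,1} = 3
G(17) = mex{3,3,2,1,0} = 4
G(18) = mex{4,2,3,2,1} = 0
G(19) = mex{0,3,2,3,2} = 1
G(20) = mex{1,4,3,2,3} = 0
G(21) = mex{0,0,4,3,2} = 1
G(22) = mex{1,1,0,4,3} = 2
G(23) = mex{2,0,1,0,4} = 3
G(24) = mex{3,1,0,1,0} = 2
G(25) = mex{2,2,1,0,1} = 3
G(26) = mex{3,3,2,1,0} = 4
G(27) = mex{4,2,3,2,1} = 0
G(28) = mex{0,3,2,3,2} = 1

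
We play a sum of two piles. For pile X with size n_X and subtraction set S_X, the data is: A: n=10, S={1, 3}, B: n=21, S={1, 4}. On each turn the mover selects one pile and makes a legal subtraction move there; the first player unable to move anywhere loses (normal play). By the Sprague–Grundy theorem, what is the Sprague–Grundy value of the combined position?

1

Pile A, S = {1, 3}:
n :  0  1  2  3  4  5  6  7  8  9 10
G :  0  1  0  1  0  1  0  1  0  1  0
G_A(10) = 0.
Pile B, S = {1, 4}:
n :  0  1  2  3  4  5  6  7  8  9 10 11 12 13 14 15 16 17 18 19 20 21
G :  0  1  0  1  2  0  1  0  1  2  0  1  0  1  2  0  1  0  1  2  0  1
G_B(21) = 1.
Combined Grundy value = 0 ⊕ 1 = 1.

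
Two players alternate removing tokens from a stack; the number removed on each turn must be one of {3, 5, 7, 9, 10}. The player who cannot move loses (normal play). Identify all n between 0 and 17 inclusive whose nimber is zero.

0, 1, 2, 13, 14, 15

G(0) = 0
G(1) = mex{} = 0
G(2) = mex{} = 0
G(3) = mex{0} = 1
G(4) = mex{0} = 1
G(5) = mex{0,0} = 1
G(6) = mex{1,0} = 2
G(7) = mex{1,0,0} = 2
G(8) = mex{1,1,0} = 2
G(9) = mex{2,1,0,0} = 3
G(10) = mex{2,1,1,0,0} = 3
G(11) = mex{2,2,1,0,0} = 3
G(12) = mex{3,2,1,1,0} = 4
G(13) = mex{3,2,2,1,1} = 0
G(14) = mex{3,3,2,1,1} = 0
G(15) = mex{4,3,2,2,1} = 0
G(16) = mex{0,3,3,2,2} = 1
G(17) = mex{0,4,3,2,2} = 1
P-positions are exactly the n with G(n) = 0.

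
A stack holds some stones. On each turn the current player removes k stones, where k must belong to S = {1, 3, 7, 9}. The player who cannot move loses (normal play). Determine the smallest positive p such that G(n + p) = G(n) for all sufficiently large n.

2

G(0) = 0
G(1) = mex{0} = 1
G(2) = mex{1} = 0
G(3) = mex{0,0} = 1
G(4) = mex{1,1} = 0
G(5) = mex{0,0} = 1
G(6) = mex{1,1} = 0
G(7) = mex{0,0,0} = 1
G(8) = mex{1,1,1} = 0
G(9) = mex{0,0,0,0} = 1
G(10) = mex{1,1,1,1} = 0
G(11) = mex{0,0,0,0} = 1
G(12) = mex{1,1,1,1} = 0
G(13) = mex{0,0,0,0} = 1
G(14) = mex{1,1,1,1} = 0
G(n+2) = G(n) holds for n = 0,…,8 (a full window of length max(S) = 9), so the sequence is purely periodic with period 2.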